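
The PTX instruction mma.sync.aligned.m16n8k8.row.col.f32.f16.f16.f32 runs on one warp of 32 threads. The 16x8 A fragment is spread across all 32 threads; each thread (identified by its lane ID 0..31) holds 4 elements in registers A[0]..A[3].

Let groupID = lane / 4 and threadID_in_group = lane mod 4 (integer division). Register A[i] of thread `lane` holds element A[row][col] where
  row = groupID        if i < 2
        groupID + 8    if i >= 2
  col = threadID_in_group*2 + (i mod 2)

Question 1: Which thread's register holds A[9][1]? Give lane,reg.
4,3

r: 9->gid=1,r8=1  c: 1->tid=0,i&1=1
L=1*4+0=4  i=1*2+1=3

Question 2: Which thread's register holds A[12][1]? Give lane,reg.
r=12⇒gr=4,Rb=1  c=1⇒th=0,odd=1
L=4*4+0=16  i=1*2+1=3

16,3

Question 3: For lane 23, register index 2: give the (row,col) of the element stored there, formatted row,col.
23: G=5,T=3
[2] (5+8,3*2+0) = (13,6)

13,6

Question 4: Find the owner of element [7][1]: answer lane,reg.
r=7->g=7,rb=0  c=1->t=0,b0=1
L=7*4+0=28  i=0*2+1=1

28,1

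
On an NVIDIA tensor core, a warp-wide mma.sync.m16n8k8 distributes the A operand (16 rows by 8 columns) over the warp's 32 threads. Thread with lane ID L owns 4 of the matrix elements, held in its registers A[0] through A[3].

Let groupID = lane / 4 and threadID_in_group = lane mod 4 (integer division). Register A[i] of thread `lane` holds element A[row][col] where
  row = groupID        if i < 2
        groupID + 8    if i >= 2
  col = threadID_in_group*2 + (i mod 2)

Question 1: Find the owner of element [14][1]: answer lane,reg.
24,3

r=14->g=6,rb=1  c=1->t=0,b0=1
L=6*4+0=24  i=1*2+1=3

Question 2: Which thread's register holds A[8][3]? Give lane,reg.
1,3

r=8->g=0,rb=1  c=3->t=1,b0=1
L=0*4+1=1  i=1*2+1=3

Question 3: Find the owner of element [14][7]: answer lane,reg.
27,3

r:14=>grp=6,rB=1  c:7=>tig=3,lo=1
L=6*4+3=27  i=1*2+1=3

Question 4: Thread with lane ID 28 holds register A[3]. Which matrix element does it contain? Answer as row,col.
lane 28->28/4=7, 28 mod 4=0
i=3  r:7+8->15  c:2·0+1->1

15,1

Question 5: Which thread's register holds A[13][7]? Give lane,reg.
23,3

r:13=>grp=5,rB=1  c:7=>tig=3,lo=1
L=5*4+3=23  i=1*2+1=3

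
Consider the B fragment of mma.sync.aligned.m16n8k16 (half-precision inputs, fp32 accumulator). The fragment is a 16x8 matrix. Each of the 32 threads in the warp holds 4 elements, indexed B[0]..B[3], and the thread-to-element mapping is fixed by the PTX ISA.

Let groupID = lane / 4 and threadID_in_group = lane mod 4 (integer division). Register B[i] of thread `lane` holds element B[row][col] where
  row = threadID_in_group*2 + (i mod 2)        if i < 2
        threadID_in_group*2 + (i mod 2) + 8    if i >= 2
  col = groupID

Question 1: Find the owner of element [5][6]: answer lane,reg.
c:6=>grp=6  r:5=>rB=0,tig=2,lo=1
L=6*4+2=26  i=0*2+1=1

26,1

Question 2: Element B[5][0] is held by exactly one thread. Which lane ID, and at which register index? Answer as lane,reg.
2,1

c:0=>grp=0  r:5=>rB=0,tig=2,lo=1
L=0*4+2=2  i=0*2+1=1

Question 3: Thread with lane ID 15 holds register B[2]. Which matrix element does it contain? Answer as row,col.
14,3

L=15->g=15>>2=3, t=15&3=3
[2]->row 3·2+0+8=14  col g=3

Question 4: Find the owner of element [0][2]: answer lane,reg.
c: 2->gid=2  r: 0->r8=0,tid=0,i&1=0
L=2*4+0=8  i=0*2+0=0

8,0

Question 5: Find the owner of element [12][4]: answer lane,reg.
c=4→G=4  r=12→rhi=1,T=2,p=0
L=4*4+2=18  i=1*2+0=2

18,2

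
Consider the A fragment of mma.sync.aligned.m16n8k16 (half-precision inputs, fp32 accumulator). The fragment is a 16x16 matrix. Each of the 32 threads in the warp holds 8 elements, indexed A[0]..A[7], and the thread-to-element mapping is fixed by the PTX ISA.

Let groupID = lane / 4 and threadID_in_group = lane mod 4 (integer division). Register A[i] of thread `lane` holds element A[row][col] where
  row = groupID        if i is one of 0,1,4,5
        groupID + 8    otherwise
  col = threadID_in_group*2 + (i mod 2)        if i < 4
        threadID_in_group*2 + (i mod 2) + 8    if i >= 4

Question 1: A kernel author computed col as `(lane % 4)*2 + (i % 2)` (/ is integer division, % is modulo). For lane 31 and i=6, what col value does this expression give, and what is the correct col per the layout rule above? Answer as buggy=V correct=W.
buggy=6 correct=14

`(lane % 4)*2 + (i % 2)`[31,6]→6
lane 31→31/4=7, 31 mod 4=3
i=6  r:7+8→15  c:2·3+0+8→14
col: 6 vs 14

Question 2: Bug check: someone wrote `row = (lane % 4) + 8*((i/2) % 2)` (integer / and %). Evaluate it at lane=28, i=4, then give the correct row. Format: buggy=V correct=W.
`(lane % 4) + 8*((i/2) % 2)`[28,4]→0
L=28→G=28>>2=7, T=28&3=0
[4]→row 7+0=7  col 0·2+0+8=8
row: 0 vs 7

buggy=0 correct=7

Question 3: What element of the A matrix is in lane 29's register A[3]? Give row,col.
lane 29: g=7 (29/4), t=1 (29%4)
i=3: r=7+8=15, c=1*2+1+0=3

15,3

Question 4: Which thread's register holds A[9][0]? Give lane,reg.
4,2

r=9->g=1,rb=1  c=0->cb=0,t=0,b0=0
L=1*4+0=4  i=0*4+1*2+0=2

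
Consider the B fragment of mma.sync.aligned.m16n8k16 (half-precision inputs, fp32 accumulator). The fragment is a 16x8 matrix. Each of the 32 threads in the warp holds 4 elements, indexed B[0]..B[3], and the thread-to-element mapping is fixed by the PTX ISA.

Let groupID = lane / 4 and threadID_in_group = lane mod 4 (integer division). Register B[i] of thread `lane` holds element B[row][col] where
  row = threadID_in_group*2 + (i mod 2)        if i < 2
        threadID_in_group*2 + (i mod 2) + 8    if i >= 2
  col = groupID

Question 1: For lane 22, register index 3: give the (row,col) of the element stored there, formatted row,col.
lane 22→22/4=5, 22 mod 4=2
i=3  r:2·2+1+8→13  c:5

13,5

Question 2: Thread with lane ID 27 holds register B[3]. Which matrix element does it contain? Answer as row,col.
lane 27: grp=6 (27/4), tig=3 (27%4)
i=3: r=3*2+1+8=15, c=grp=6

15,6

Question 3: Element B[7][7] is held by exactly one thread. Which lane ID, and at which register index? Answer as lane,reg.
31,1

c:7=>grp=7  r:7=>rB=0,tig=3,lo=1
L=7*4+3=31  i=0*2+1=1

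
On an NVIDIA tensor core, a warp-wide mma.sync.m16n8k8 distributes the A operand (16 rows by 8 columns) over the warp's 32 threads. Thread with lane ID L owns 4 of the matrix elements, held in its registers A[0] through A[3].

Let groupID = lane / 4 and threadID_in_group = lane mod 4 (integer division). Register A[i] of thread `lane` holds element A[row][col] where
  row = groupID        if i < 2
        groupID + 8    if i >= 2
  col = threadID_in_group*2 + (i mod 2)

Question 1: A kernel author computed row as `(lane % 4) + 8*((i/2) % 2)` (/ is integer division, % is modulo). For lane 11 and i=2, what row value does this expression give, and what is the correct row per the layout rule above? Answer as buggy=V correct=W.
buggy=11 correct=10

`(lane % 4) + 8*((i/2) % 2)`[11,2]→11
lane 11: G=2 (11/4), T=3 (11%4)
i=2: r=2+8=10, c=3*2+0=6
row: 11 vs 10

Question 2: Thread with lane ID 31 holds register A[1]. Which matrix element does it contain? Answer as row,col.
lane 31: grp=7 (31/4), tig=3 (31%4)
i=1: r=7+0=7, c=3*2+1=7

7,7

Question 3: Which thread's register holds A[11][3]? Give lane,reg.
r=11→G=3,rhi=1  c=3→T=1,p=1
L=3*4+1=13  i=1*2+1=3

13,3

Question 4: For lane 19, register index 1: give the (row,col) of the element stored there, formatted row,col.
lane 19->19/4=4, 19 mod 4=3
i=1  r:4+0->4  c:2·3+1->7

4,7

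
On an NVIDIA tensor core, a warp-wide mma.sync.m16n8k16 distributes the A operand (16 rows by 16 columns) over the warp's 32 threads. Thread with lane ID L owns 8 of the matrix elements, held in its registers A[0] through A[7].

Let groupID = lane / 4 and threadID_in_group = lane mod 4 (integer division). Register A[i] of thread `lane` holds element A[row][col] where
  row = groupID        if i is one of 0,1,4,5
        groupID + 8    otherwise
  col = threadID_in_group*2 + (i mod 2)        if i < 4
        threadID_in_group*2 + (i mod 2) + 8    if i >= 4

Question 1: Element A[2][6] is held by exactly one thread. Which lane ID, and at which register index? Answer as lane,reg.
r: 2->gid=2,r8=0  c: 6->c8=0,tid=3,i&1=0
L=2*4+3=11  i=0*4+0*2+0=0

11,0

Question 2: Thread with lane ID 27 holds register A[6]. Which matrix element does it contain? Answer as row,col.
14,14

L=27->gid=27>>2=6, tid=27&3=3
[6]->row 6+8=14  col 3·2+0+8=14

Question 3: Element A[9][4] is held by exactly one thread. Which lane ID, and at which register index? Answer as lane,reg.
6,2

r:9=>grp=1,rB=1  c:4=>cB=0,tig=2,lo=0
L=1*4+2=6  i=0*4+1*2+0=2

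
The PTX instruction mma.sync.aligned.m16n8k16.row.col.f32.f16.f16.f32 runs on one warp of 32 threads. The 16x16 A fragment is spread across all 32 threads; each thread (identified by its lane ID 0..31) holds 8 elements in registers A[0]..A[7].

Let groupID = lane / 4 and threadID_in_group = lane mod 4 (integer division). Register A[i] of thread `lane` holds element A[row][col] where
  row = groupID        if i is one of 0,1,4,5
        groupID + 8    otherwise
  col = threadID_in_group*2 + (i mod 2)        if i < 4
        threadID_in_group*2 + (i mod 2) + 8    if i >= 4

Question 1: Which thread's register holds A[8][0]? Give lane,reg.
0,2

r=8→G=0,rhi=1  c=0→chi=0,T=0,p=0
L=0*4+0=0  i=0*4+1*2+0=2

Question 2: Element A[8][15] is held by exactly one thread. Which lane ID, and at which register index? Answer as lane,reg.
r=8->g=0,rb=1  c=15->cb=1,t=3,b0=1
L=0*4+3=3  i=1*4+1*2+1=7

3,7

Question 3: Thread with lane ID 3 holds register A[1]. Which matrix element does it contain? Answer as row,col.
0,7

lane 3: grp=0 (3/4), tig=3 (3%4)
i=1: r=0+0=0, c=3*2+1+0=7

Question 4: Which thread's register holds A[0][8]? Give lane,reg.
0,4

r=0→G=0,rhi=0  c=8→chi=1,T=0,p=0
L=0*4+0=0  i=1*4+0*2+0=4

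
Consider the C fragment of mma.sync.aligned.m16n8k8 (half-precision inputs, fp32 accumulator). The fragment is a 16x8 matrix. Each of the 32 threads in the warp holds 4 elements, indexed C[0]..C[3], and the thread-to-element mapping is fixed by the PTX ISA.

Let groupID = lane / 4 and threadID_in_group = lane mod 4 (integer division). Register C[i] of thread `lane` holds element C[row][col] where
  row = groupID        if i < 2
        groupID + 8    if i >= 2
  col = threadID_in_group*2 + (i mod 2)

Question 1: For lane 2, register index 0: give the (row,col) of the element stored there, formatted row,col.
lane 2: G=0 (2/4), T=2 (2%4)
i=0: r=0+0=0, c=2*2+0=4

0,4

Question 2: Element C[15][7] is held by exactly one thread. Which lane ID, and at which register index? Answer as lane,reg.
31,3

r: 15->gid=7,r8=1  c: 7->tid=3,i&1=1
L=7*4+3=31  i=1*2+1=3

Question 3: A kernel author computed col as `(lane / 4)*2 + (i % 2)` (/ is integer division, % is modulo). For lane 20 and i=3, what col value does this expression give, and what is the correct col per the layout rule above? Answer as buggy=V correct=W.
`(lane / 4)*2 + (i % 2)`[20,3]->11
lane 20: g=5 (20/4), t=0 (20%4)
i=3: r=5+8=13, c=0*2+1=1
col: 11 vs 1

buggy=11 correct=1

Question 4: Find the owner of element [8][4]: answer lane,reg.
2,2

r=8->g=0,rb=1  c=4->t=2,b0=0
L=0*4+2=2  i=1*2+0=2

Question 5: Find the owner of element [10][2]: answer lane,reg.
9,2

r=10⇒gr=2,Rb=1  c=2⇒th=1,odd=0
L=2*4+1=9  i=1*2+0=2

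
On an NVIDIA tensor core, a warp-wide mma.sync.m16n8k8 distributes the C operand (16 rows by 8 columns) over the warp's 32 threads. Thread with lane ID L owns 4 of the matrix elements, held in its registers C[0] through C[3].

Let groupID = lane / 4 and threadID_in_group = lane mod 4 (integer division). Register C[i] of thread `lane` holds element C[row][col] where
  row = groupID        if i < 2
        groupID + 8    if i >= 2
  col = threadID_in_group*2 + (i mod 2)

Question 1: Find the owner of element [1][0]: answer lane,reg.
4,0

r: 1->gid=1,r8=0  c: 0->tid=0,i&1=0
L=1*4+0=4  i=0*2+0=0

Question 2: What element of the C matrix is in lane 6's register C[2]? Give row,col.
9,4

6: grp=1,tig=2
[2] (1+8,2*2+0) = (9,4)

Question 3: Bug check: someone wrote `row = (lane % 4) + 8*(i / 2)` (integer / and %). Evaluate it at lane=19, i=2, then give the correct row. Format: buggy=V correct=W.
buggy=11 correct=12

`(lane % 4) + 8*(i / 2)`[19,2]⇒11
19: gr=4,th=3
[2] (4+8,3*2+0) = (12,6)
row: 11 vs 12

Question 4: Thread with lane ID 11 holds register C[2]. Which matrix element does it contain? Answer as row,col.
L=11->g=11>>2=2, t=11&3=3
[2]->row 2+8=10  col 3·2+0=6

10,6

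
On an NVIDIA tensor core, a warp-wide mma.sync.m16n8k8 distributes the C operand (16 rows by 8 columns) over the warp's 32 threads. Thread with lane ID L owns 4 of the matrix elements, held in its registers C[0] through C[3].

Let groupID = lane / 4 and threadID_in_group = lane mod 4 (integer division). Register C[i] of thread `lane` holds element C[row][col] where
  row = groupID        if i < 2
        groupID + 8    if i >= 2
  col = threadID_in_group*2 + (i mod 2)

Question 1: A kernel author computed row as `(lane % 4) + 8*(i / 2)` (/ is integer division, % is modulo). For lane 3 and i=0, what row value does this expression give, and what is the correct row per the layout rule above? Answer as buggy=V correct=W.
`(lane % 4) + 8*(i / 2)`[3,0]→3
3: G=0,T=3
[0] (0+0,3*2+0) = (0,6)
row: 3 vs 0

buggy=3 correct=0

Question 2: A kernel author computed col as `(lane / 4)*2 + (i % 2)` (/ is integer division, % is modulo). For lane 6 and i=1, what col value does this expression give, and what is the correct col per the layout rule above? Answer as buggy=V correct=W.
buggy=3 correct=5

`(lane / 4)*2 + (i % 2)`[6,1]→3
lane 6→6/4=1, 6 mod 4=2
i=1  r:1+0→1  c:2·2+1→5
col: 3 vs 5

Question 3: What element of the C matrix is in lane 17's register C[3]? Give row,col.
17: gr=4,th=1
[3] (4+8,1*2+1) = (12,3)

12,3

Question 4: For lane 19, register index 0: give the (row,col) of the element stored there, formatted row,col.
4,6

19: gr=4,th=3
[0] (4+0,3*2+0) = (4,6)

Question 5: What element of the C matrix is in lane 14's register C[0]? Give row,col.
L=14→G=14>>2=3, T=14&3=2
[0]→row 3+0=3  col 2·2+0=4

3,4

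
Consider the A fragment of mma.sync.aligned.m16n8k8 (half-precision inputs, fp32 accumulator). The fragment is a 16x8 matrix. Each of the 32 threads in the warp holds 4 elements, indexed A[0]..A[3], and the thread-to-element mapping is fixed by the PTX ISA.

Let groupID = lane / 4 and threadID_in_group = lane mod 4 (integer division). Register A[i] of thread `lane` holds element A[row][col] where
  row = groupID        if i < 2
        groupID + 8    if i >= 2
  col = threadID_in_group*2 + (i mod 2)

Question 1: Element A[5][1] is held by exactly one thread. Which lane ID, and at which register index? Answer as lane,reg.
r=5->g=5,rb=0  c=1->t=0,b0=1
L=5*4+0=20  i=0*2+1=1

20,1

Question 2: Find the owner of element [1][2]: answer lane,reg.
5,0

r=1→G=1,rhi=0  c=2→T=1,p=0
L=1*4+1=5  i=0*2+0=0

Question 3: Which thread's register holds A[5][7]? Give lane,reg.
r=5⇒gr=5,Rb=0  c=7⇒th=3,odd=1
L=5*4+3=23  i=0*2+1=1

23,1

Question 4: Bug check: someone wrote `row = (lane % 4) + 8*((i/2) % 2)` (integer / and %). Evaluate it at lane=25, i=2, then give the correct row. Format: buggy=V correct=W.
buggy=9 correct=14

`(lane % 4) + 8*((i/2) % 2)`[25,2]=>9
25: grp=6,tig=1
[2] (6+8,1*2+0) = (14,2)
row: 9 vs 14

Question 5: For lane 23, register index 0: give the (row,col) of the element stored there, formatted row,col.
5,6

L=23->gid=23>>2=5, tid=23&3=3
[0]->row 5+0=5  col 3·2+0=6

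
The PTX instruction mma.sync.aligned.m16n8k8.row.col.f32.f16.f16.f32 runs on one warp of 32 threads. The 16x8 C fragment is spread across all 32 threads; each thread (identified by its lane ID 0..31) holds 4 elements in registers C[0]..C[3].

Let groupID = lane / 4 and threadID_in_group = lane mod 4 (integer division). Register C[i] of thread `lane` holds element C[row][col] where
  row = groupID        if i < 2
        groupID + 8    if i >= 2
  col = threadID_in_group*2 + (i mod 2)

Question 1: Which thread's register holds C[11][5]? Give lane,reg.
14,3

r=11->g=3,rb=1  c=5->t=2,b0=1
L=3*4+2=14  i=1*2+1=3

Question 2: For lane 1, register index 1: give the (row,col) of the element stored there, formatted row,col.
0,3

lane 1->1/4=0, 1 mod 4=1
i=1  r:0+0->0  c:2·1+1->3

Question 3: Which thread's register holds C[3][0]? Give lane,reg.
12,0

r: 3->gid=3,r8=0  c: 0->tid=0,i&1=0
L=3*4+0=12  i=0*2+0=0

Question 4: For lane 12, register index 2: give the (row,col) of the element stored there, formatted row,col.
11,0

L=12→G=12>>2=3, T=12&3=0
[2]→row 3+8=11  col 0·2+0=0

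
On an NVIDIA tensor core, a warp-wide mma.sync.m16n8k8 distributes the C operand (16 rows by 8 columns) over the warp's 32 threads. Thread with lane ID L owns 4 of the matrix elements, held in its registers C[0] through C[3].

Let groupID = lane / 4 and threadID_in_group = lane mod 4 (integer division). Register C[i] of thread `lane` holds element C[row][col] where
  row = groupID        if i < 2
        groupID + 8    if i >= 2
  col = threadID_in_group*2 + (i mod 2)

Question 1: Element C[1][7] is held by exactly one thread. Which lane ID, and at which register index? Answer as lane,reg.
7,1

r=1⇒gr=1,Rb=0  c=7⇒th=3,odd=1
L=1*4+3=7  i=0*2+1=1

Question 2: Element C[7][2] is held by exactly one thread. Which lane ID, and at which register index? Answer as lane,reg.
29,0

r=7→G=7,rhi=0  c=2→T=1,p=0
L=7*4+1=29  i=0*2+0=0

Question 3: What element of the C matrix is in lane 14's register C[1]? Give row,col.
14: gr=3,th=2
[1] (3+0,2*2+1) = (3,5)

3,5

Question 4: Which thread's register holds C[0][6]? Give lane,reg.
r=0⇒gr=0,Rb=0  c=6⇒th=3,odd=0
L=0*4+3=3  i=0*2+0=0

3,0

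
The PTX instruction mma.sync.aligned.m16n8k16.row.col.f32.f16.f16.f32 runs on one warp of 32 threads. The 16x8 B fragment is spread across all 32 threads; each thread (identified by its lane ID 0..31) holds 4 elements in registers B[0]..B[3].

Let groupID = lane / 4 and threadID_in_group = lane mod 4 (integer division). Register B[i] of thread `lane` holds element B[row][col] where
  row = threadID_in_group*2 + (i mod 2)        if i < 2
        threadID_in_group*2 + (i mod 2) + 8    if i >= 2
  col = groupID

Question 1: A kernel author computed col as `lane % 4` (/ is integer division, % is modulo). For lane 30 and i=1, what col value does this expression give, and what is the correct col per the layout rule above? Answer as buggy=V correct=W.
buggy=2 correct=7

`lane % 4`[30,1]=>2
30: grp=7,tig=2
[1] (2*2+1+0,7) = (5,7)
col: 2 vs 7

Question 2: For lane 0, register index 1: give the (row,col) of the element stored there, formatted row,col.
1,0

L=0->gid=0>>2=0, tid=0&3=0
[1]->row 0·2+1+0=1  col gid=0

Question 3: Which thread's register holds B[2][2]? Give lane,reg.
c=2⇒gr=2  r=2⇒Rb=0,th=1,odd=0
L=2*4+1=9  i=0*2+0=0

9,0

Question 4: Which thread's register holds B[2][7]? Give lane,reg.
29,0

c: 7->gid=7  r: 2->r8=0,tid=1,i&1=0
L=7*4+1=29  i=0*2+0=0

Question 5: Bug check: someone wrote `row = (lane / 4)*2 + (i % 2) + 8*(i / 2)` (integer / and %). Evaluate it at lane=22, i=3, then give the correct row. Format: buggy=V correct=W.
buggy=19 correct=13

`(lane / 4)*2 + (i % 2) + 8*(i / 2)`[22,3]⇒19
L=22⇒gr=22>>2=5, th=22&3=2
[3]⇒row 2·2+1+8=13  col gr=5
row: 19 vs 13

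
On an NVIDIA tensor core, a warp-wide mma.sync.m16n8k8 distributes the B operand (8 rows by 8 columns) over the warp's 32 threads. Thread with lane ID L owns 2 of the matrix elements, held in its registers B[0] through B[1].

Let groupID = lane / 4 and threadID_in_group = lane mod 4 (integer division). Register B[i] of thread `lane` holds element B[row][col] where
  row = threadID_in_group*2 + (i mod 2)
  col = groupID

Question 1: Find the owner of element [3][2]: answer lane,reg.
c=2->g=2  r=3->t=1,b0=1
L=2*4+1=9  i=1=1

9,1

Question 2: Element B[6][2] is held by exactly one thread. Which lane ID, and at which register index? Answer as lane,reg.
c:2=>grp=2  r:6=>tig=3,lo=0
L=2*4+3=11  i=0=0

11,0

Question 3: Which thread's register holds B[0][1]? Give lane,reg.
c=1⇒gr=1  r=0⇒th=0,odd=0
L=1*4+0=4  i=0=0

4,0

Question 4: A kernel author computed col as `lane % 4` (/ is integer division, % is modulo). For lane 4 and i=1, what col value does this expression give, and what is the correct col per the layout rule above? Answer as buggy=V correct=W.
`lane % 4`[4,1]->0
lane 4->4/4=1, 4 mod 4=0
i=1  r:2·0+1->1  c:1
col: 0 vs 1

buggy=0 correct=1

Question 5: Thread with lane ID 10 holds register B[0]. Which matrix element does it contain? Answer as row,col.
L=10⇒gr=10>>2=2, th=10&3=2
[0]⇒row 2·2+0=4  col gr=2

4,2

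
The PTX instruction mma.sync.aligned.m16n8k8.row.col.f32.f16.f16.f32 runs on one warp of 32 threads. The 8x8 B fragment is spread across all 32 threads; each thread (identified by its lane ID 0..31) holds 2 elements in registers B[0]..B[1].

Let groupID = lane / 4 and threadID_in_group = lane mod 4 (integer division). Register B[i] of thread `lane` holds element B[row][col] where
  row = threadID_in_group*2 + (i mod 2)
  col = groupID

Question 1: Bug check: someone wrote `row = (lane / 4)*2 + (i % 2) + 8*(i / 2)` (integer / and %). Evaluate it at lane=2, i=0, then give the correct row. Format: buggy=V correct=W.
`(lane / 4)*2 + (i % 2) + 8*(i / 2)`[2,0]=>0
lane 2=>2/4=0, 2 mod 4=2
i=0  r:2·2+0=>4  c:0
row: 0 vs 4

buggy=0 correct=4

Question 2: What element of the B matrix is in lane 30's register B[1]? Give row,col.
5,7

30: gr=7,th=2
[1] (2*2+1,7) = (5,7)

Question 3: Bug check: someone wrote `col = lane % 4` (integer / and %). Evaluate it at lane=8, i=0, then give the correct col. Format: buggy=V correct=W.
buggy=0 correct=2

`lane % 4`[8,0]->0
lane 8->8/4=2, 8 mod 4=0
i=0  r:2·0+0->0  c:2
col: 0 vs 2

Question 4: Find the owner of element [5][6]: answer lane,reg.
c=6⇒gr=6  r=5⇒th=2,odd=1
L=6*4+2=26  i=1=1

26,1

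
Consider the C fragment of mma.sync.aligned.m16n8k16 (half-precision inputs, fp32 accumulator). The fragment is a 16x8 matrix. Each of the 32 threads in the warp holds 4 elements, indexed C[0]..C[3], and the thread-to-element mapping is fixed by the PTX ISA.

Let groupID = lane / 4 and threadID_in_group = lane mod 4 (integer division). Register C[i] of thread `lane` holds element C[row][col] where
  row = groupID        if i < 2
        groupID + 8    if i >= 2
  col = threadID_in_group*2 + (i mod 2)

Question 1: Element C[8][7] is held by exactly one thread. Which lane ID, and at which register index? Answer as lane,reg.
r=8->g=0,rb=1  c=7->t=3,b0=1
L=0*4+3=3  i=1*2+1=3

3,3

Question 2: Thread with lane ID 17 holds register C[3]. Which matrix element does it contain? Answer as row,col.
12,3

17: g=4,t=1
[3] (4+8,1*2+1) = (12,3)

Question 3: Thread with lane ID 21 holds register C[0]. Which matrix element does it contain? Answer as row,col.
lane 21: grp=5 (21/4), tig=1 (21%4)
i=0: r=5+0=5, c=1*2+0=2

5,2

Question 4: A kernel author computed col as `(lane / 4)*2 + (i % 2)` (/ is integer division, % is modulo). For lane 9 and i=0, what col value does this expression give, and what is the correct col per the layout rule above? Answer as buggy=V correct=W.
buggy=4 correct=2

`(lane / 4)*2 + (i % 2)`[9,0]->4
9: gid=2,tid=1
[0] (2+0,1*2+0) = (2,2)
col: 4 vs 2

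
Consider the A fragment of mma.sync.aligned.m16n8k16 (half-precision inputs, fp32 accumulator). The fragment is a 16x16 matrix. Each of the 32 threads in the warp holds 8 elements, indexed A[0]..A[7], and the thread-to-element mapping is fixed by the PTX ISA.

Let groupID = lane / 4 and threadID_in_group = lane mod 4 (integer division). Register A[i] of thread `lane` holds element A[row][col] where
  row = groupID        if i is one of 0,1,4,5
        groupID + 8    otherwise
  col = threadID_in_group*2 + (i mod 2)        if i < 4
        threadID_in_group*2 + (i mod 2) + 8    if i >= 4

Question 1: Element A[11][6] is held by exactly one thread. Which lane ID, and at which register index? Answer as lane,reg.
15,2

r=11→G=3,rhi=1  c=6→chi=0,T=3,p=0
L=3*4+3=15  i=0*4+1*2+0=2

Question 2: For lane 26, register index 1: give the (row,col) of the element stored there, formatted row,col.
26: gr=6,th=2
[1] (6+0,2*2+1+0) = (6,5)

6,5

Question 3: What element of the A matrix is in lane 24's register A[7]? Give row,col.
L=24→G=24>>2=6, T=24&3=0
[7]→row 6+8=14  col 0·2+1+8=9

14,9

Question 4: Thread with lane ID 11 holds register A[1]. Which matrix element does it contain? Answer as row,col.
2,7

L=11→G=11>>2=2, T=11&3=3
[1]→row 2+0=2  col 3·2+1+0=7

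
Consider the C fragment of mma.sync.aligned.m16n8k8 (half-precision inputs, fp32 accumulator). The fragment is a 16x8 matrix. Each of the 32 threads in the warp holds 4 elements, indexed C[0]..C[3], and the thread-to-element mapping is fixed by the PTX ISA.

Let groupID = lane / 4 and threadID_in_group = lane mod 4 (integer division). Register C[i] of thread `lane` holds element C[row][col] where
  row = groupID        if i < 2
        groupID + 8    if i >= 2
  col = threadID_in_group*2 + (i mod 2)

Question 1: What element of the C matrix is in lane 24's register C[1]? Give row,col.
6,1

lane 24: g=6 (24/4), t=0 (24%4)
i=1: r=6+0=6, c=0*2+1=1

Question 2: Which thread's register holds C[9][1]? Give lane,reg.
4,3

r=9⇒gr=1,Rb=1  c=1⇒th=0,odd=1
L=1*4+0=4  i=1*2+1=3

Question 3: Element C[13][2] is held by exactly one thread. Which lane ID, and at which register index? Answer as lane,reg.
r:13=>grp=5,rB=1  c:2=>tig=1,lo=0
L=5*4+1=21  i=1*2+0=2

21,2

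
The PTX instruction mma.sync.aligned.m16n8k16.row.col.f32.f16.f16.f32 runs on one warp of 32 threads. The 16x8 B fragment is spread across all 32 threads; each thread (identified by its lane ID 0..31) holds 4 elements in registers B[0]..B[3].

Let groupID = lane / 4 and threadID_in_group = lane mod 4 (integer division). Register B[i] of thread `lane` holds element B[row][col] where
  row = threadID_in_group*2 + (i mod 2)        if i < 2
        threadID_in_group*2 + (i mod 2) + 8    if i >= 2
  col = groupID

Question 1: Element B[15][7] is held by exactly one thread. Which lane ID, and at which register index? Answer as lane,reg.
c:7=>grp=7  r:15=>rB=1,tig=3,lo=1
L=7*4+3=31  i=1*2+1=3

31,3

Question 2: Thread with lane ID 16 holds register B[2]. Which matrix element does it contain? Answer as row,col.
8,4

lane 16->16/4=4, 16 mod 4=0
i=2  r:2·0+0+8->8  c:4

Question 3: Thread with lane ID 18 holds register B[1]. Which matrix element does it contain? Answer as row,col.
18: gid=4,tid=2
[1] (2*2+1+0,4) = (5,4)

5,4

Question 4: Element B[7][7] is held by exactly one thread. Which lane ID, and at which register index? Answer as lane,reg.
31,1

c: 7->gid=7  r: 7->r8=0,tid=3,i&1=1
L=7*4+3=31  i=0*2+1=1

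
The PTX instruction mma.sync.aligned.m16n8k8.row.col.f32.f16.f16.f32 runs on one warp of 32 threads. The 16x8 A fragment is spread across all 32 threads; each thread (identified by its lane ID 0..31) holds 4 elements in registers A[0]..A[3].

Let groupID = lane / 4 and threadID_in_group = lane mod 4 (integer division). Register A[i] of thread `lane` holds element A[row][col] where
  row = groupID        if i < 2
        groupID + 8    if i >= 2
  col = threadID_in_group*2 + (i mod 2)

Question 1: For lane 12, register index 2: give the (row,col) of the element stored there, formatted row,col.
12: grp=3,tig=0
[2] (3+8,0*2+0) = (11,0)

11,0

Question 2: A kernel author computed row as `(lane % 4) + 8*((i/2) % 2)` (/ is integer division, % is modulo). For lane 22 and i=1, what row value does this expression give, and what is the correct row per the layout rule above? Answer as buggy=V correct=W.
`(lane % 4) + 8*((i/2) % 2)`[22,1]=>2
L=22=>grp=22>>2=5, tig=22&3=2
[1]=>row 5+0=5  col 2·2+1=5
row: 2 vs 5

buggy=2 correct=5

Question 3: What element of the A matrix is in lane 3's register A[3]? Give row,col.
lane 3=>3/4=0, 3 mod 4=3
i=3  r:0+8=>8  c:2·3+1=>7

8,7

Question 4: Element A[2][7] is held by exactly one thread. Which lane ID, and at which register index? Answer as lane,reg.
11,1

r=2→G=2,rhi=0  c=7→T=3,p=1
L=2*4+3=11  i=0*2+1=1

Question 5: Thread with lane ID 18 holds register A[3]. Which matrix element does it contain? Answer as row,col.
lane 18: gr=4 (18/4), th=2 (18%4)
i=3: r=4+8=12, c=2*2+1=5

12,5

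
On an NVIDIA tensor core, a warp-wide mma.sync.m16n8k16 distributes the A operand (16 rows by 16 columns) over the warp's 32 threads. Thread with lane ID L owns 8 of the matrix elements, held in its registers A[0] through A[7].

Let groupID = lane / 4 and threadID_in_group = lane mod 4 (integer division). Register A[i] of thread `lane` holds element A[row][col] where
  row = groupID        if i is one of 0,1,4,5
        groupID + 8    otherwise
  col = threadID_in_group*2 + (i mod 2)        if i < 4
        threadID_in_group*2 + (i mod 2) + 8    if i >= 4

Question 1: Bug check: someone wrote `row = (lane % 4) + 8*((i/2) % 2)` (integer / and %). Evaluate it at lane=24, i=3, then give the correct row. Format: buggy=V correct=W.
`(lane % 4) + 8*((i/2) % 2)`[24,3]->8
L=24->gid=24>>2=6, tid=24&3=0
[3]->row 6+8=14  col 0·2+1+0=1
row: 8 vs 14

buggy=8 correct=14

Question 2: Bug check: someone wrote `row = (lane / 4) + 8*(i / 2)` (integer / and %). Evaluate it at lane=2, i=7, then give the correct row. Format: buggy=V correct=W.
`(lane / 4) + 8*(i / 2)`[2,7]⇒24
lane 2⇒2/4=0, 2 mod 4=2
i=7  r:0+8⇒8  c:2·2+1+8⇒13
row: 24 vs 8

buggy=24 correct=8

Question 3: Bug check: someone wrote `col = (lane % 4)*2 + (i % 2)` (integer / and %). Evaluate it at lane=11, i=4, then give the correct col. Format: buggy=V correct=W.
buggy=6 correct=14

`(lane % 4)*2 + (i % 2)`[11,4]->6
L=11->g=11>>2=2, t=11&3=3
[4]->row 2+0=2  col 3·2+0+8=14
col: 6 vs 14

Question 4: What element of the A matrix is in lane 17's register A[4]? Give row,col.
17: grp=4,tig=1
[4] (4+0,1*2+0+8) = (4,10)

4,10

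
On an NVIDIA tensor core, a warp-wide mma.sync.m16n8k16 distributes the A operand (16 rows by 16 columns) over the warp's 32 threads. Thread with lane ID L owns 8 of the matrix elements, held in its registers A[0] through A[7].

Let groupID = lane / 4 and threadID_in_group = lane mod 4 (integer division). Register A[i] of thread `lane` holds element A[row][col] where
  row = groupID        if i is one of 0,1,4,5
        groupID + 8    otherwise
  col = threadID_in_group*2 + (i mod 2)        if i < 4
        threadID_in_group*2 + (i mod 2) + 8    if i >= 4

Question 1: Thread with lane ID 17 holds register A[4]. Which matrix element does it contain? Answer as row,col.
4,10

L=17->gid=17>>2=4, tid=17&3=1
[4]->row 4+0=4  col 1·2+0+8=10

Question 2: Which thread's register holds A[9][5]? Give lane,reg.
6,3

r: 9->gid=1,r8=1  c: 5->c8=0,tid=2,i&1=1
L=1*4+2=6  i=0*4+1*2+1=3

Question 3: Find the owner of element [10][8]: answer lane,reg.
8,6

r=10⇒gr=2,Rb=1  c=8⇒Cb=1,th=0,odd=0
L=2*4+0=8  i=1*4+1*2+0=6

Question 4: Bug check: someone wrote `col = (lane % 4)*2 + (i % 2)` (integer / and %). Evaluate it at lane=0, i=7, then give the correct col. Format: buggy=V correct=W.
buggy=1 correct=9

`(lane % 4)*2 + (i % 2)`[0,7]⇒1
L=0⇒gr=0>>2=0, th=0&3=0
[7]⇒row 0+8=8  col 0·2+1+8=9
col: 1 vs 9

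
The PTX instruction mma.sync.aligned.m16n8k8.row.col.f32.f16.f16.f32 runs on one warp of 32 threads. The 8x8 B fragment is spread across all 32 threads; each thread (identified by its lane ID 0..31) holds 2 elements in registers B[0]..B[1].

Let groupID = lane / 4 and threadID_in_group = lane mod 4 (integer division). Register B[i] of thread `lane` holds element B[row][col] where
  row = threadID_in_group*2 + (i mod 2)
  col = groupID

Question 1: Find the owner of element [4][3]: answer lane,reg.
c: 3->gid=3  r: 4->tid=2,i&1=0
L=3*4+2=14  i=0=0

14,0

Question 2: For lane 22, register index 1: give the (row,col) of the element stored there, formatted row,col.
L=22->gid=22>>2=5, tid=22&3=2
[1]->row 2·2+1=5  col gid=5

5,5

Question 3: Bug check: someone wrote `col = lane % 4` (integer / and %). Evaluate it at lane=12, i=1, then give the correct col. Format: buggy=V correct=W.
buggy=0 correct=3

`lane % 4`[12,1]→0
12: G=3,T=0
[1] (0*2+1,3) = (1,3)
col: 0 vs 3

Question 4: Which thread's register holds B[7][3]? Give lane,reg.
15,1

c:3=>grp=3  r:7=>tig=3,lo=1
L=3*4+3=15  i=1=1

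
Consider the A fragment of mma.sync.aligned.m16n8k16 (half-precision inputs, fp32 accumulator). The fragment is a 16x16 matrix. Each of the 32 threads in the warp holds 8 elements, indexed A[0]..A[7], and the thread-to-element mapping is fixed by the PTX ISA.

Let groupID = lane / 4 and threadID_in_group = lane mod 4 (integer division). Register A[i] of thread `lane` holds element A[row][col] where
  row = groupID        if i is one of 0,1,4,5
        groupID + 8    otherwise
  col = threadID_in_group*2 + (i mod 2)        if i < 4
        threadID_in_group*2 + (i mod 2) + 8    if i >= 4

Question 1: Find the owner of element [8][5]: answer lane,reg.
r: 8->gid=0,r8=1  c: 5->c8=0,tid=2,i&1=1
L=0*4+2=2  i=0*4+1*2+1=3

2,3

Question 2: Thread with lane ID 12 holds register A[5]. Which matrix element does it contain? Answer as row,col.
lane 12=>12/4=3, 12 mod 4=0
i=5  r:3+0=>3  c:2·0+1+8=>9

3,9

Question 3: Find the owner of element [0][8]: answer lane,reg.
r=0⇒gr=0,Rb=0  c=8⇒Cb=1,th=0,odd=0
L=0*4+0=0  i=1*4+0*2+0=4

0,4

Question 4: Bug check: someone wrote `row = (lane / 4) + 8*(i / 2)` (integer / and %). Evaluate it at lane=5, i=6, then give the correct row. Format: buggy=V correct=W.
`(lane / 4) + 8*(i / 2)`[5,6]→25
L=5→G=5>>2=1, T=5&3=1
[6]→row 1+8=9  col 1·2+0+8=10
row: 25 vs 9

buggy=25 correct=9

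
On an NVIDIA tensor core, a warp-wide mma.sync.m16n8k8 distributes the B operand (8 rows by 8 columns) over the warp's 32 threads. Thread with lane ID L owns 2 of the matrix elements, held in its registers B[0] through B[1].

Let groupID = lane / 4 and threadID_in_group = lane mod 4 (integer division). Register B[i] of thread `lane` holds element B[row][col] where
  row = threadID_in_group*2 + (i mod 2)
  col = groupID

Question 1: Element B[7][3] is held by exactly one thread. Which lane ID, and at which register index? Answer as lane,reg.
15,1

c=3->g=3  r=7->t=3,b0=1
L=3*4+3=15  i=1=1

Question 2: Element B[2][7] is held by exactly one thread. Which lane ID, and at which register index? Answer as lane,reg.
29,0

c=7→G=7  r=2→T=1,p=0
L=7*4+1=29  i=0=0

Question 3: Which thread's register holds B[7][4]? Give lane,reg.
19,1

c=4->g=4  r=7->t=3,b0=1
L=4*4+3=19  i=1=1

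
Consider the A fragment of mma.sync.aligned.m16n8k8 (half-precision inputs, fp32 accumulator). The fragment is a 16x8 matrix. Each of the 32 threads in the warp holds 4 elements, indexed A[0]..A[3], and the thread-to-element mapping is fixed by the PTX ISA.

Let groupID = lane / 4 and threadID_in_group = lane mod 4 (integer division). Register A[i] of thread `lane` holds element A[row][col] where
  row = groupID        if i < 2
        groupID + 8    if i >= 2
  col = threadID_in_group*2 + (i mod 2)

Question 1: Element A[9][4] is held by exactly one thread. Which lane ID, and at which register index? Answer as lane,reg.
6,2

r: 9->gid=1,r8=1  c: 4->tid=2,i&1=0
L=1*4+2=6  i=1*2+0=2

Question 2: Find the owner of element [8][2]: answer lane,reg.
1,2

r=8⇒gr=0,Rb=1  c=2⇒th=1,odd=0
L=0*4+1=1  i=1*2+0=2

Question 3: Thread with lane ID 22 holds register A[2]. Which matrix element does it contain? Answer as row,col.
L=22→G=22>>2=5, T=22&3=2
[2]→row 5+8=13  col 2·2+0=4

13,4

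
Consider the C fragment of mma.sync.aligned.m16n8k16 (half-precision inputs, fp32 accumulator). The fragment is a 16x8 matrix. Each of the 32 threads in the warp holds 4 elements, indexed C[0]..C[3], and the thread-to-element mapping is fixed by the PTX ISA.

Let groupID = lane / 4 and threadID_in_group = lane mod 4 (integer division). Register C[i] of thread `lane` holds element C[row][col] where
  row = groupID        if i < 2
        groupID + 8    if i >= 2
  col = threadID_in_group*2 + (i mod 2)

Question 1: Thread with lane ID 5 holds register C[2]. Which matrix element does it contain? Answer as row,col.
9,2

lane 5→5/4=1, 5 mod 4=1
i=2  r:1+8→9  c:2·1+0→2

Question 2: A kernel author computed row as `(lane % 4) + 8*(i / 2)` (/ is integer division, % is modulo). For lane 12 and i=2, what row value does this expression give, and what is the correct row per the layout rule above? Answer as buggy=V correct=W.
`(lane % 4) + 8*(i / 2)`[12,2]⇒8
lane 12: gr=3 (12/4), th=0 (12%4)
i=2: r=3+8=11, c=0*2+0=0
row: 8 vs 11

buggy=8 correct=11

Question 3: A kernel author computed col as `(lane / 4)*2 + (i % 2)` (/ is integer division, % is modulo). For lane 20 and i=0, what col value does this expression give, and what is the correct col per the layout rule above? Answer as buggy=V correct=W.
buggy=10 correct=0

`(lane / 4)*2 + (i % 2)`[20,0]⇒10
lane 20⇒20/4=5, 20 mod 4=0
i=0  r:5+0⇒5  c:2·0+0⇒0
col: 10 vs 0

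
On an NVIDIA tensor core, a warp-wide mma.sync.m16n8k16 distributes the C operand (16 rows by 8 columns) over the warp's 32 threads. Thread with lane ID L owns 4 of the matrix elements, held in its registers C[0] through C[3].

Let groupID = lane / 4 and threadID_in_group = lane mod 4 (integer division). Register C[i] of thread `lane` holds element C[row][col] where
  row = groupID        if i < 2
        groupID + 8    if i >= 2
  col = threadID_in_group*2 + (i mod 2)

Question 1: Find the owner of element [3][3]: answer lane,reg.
r=3→G=3,rhi=0  c=3→T=1,p=1
L=3*4+1=13  i=0*2+1=1

13,1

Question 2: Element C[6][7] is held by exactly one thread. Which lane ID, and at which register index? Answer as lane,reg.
r=6⇒gr=6,Rb=0  c=7⇒th=3,odd=1
L=6*4+3=27  i=0*2+1=1

27,1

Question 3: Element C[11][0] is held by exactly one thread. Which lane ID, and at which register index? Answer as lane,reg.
r:11=>grp=3,rB=1  c:0=>tig=0,lo=0
L=3*4+0=12  i=1*2+0=2

12,2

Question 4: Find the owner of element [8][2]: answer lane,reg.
1,2

r=8⇒gr=0,Rb=1  c=2⇒th=1,odd=0
L=0*4+1=1  i=1*2+0=2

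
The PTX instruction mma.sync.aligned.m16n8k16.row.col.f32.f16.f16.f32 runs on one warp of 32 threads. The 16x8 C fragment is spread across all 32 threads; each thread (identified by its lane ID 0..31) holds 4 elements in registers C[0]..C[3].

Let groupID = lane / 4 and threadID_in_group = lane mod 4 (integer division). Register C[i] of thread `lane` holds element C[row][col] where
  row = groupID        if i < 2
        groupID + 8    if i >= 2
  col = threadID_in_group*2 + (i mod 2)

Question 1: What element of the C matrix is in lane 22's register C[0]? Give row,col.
lane 22: grp=5 (22/4), tig=2 (22%4)
i=0: r=5+0=5, c=2*2+0=4

5,4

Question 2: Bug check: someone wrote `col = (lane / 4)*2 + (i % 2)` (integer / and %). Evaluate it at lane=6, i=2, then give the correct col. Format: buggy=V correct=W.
buggy=2 correct=4

`(lane / 4)*2 + (i % 2)`[6,2]->2
L=6->gid=6>>2=1, tid=6&3=2
[2]->row 1+8=9  col 2·2+0=4
col: 2 vs 4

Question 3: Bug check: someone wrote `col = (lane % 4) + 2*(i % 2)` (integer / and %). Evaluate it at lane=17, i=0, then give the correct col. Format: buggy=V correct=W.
buggy=1 correct=2

`(lane % 4) + 2*(i % 2)`[17,0]->1
17: gid=4,tid=1
[0] (4+0,1*2+0) = (4,2)
col: 1 vs 2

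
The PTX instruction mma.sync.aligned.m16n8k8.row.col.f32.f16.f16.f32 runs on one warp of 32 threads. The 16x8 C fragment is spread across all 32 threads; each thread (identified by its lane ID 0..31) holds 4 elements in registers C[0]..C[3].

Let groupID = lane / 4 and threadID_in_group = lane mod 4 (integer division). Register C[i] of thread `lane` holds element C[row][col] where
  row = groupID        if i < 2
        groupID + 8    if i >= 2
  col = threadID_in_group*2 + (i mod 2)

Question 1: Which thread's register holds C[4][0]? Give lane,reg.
r: 4->gid=4,r8=0  c: 0->tid=0,i&1=0
L=4*4+0=16  i=0*2+0=0

16,0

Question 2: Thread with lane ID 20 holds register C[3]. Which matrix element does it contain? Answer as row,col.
13,1

20: grp=5,tig=0
[3] (5+8,0*2+1) = (13,1)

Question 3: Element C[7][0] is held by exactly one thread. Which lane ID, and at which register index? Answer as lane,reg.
28,0

r:7=>grp=7,rB=0  c:0=>tig=0,lo=0
L=7*4+0=28  i=0*2+0=0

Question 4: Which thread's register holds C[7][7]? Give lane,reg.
31,1

r=7->g=7,rb=0  c=7->t=3,b0=1
L=7*4+3=31  i=0*2+1=1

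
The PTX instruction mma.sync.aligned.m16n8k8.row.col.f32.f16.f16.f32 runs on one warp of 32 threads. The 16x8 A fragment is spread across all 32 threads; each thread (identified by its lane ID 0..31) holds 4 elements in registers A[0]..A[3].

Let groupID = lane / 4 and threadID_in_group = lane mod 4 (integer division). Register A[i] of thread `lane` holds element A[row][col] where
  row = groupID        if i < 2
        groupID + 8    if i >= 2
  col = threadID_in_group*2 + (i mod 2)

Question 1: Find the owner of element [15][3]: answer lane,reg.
29,3

r: 15->gid=7,r8=1  c: 3->tid=1,i&1=1
L=7*4+1=29  i=1*2+1=3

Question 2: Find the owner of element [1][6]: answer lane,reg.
7,0

r: 1->gid=1,r8=0  c: 6->tid=3,i&1=0
L=1*4+3=7  i=0*2+0=0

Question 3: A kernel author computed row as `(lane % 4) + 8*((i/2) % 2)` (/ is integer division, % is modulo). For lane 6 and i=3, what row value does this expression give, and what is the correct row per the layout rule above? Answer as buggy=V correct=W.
buggy=10 correct=9

`(lane % 4) + 8*((i/2) % 2)`[6,3]→10
L=6→G=6>>2=1, T=6&3=2
[3]→row 1+8=9  col 2·2+1=5
row: 10 vs 9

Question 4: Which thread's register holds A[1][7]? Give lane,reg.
7,1

r=1⇒gr=1,Rb=0  c=7⇒th=3,odd=1
L=1*4+3=7  i=0*2+1=1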